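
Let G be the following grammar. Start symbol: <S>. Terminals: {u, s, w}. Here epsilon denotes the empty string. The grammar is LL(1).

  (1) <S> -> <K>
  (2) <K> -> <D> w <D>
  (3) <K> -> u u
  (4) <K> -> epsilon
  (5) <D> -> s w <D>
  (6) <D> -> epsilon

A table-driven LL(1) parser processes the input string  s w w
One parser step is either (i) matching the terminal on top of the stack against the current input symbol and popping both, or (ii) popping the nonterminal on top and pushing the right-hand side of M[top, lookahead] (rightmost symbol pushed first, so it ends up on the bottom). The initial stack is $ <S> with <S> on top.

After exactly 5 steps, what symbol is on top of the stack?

<D>

     Stack            Input    Action
  1  $ <S>            s w w $  expand <S> -> <K>
  2  $ <K>            s w w $  expand <K> -> <D> w <D>
  3  $ <D> w <D>      s w w $  expand <D> -> s w <D>
  4  $ <D> w <D> w s  s w w $  match s
  5  $ <D> w <D> w    w w $    match w
Stack after step 5: $ <D> w <D> (top = <D>).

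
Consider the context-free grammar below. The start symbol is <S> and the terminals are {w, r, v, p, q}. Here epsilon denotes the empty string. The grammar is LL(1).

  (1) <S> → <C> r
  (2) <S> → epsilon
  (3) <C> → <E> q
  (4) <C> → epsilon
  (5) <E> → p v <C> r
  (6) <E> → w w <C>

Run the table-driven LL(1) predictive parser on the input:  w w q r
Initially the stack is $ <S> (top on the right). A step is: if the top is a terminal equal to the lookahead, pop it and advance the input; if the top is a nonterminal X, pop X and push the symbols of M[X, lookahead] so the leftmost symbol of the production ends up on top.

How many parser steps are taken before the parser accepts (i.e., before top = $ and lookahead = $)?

8

     Stack          Input      Action
  1  $ <S>          w w q r $  expand <S> → <C> r
  2  $ r <C>        w w q r $  expand <C> → <E> q
  3  $ r q <E>      w w q r $  expand <E> → w w <C>
  4  $ r q <C> w w  w w q r $  match w
  5  $ r q <C> w    w q r $    match w
  6  $ r q <C>      q r $      expand <C> → epsilon
  7  $ r q          q r $      match q
  8  $ r            r $        match r
Accept reached after 8 steps.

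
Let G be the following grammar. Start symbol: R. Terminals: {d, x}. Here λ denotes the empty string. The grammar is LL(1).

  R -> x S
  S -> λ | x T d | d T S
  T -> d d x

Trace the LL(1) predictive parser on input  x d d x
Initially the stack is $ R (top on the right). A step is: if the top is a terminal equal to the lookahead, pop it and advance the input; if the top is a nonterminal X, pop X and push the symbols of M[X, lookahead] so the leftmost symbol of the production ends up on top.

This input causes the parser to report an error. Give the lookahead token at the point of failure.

     Stack      Input      Action
  1  $ R        x d d x $  expand R -> x S
  2  $ S x      x d d x $  match x
  3  $ S        d d x $    expand S -> d T S
  4  $ S T d    d d x $    match d
  5  $ S T      d x $      expand T -> d d x
  6  $ S x d d  d x $      match d
  7  $ S x d    x $        error: top is terminal d but lookahead is x

x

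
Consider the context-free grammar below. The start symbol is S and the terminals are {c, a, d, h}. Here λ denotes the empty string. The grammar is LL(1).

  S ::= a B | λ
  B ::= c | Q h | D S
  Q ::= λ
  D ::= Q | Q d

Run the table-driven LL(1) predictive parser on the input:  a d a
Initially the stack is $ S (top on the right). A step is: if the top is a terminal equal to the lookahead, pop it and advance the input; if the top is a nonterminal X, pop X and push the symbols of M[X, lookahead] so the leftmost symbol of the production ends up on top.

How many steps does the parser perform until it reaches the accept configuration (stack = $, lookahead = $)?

step 1: stack=$ S  input=a d a $  — expand S ::= a B
step 2: stack=$ B a  input=a d a $  — match a
step 3: stack=$ B  input=d a $  — expand B ::= D S
step 4: stack=$ S D  input=d a $  — expand D ::= Q d
step 5: stack=$ S d Q  input=d a $  — expand Q ::= λ
step 6: stack=$ S d  input=d a $  — match d
step 7: stack=$ S  input=a $  — expand S ::= a B
step 8: stack=$ B a  input=a $  — match a
step 9: stack=$ B  input=$  — expand B ::= D S
step 10: stack=$ S D  input=$  — expand D ::= Q
step 11: stack=$ S Q  input=$  — expand Q ::= λ
step 12: stack=$ S  input=$  — expand S ::= λ
Accept reached after 12 steps.

12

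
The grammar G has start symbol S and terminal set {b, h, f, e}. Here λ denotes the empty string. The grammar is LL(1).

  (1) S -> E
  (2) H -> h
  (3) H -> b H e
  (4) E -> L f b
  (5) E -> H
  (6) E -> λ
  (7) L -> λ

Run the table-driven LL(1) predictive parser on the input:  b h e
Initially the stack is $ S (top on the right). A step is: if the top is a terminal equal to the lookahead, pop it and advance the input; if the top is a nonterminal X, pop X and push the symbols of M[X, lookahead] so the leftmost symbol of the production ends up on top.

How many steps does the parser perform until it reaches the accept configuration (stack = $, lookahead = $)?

     Stack    Input    Action
  1  $ S      b h e $  expand S -> E
  2  $ E      b h e $  expand E -> H
  3  $ H      b h e $  expand H -> b H e
  4  $ e H b  b h e $  match b
  5  $ e H    h e $    expand H -> h
  6  $ e h    h e $    match h
  7  $ e      e $      match e
Accept reached after 7 steps.

7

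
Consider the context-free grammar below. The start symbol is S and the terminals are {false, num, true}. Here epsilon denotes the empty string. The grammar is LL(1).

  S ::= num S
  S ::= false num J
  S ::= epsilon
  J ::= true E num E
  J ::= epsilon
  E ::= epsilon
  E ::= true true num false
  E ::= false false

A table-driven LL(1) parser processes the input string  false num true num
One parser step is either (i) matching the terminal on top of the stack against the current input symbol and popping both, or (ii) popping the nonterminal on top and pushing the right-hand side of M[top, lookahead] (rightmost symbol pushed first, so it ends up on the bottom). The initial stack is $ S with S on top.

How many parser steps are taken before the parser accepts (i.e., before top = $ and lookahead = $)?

8

     Stack           Input                 Action
  1  $ S             false num true num $  expand S ::= false num J
  2  $ J num false   false num true num $  match false
  3  $ J num         num true num $        match num
  4  $ J             true num $            expand J ::= true E num E
  5  $ E num E true  true num $            match true
  6  $ E num E       num $                 expand E ::= epsilon
  7  $ E num         num $                 match num
  8  $ E             $                     expand E ::= epsilon
Accept reached after 8 steps.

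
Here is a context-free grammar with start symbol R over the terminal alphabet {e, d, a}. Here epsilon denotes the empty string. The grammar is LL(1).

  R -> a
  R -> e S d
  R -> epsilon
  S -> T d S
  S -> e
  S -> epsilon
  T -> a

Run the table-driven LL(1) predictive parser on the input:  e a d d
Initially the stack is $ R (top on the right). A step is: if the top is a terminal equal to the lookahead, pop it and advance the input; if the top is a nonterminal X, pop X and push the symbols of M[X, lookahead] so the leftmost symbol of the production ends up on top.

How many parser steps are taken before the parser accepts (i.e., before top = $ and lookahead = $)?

8

step 1: stack=$ R  input=e a d d $  — expand R -> e S d
step 2: stack=$ d S e  input=e a d d $  — match e
step 3: stack=$ d S  input=a d d $  — expand S -> T d S
step 4: stack=$ d S d T  input=a d d $  — expand T -> a
step 5: stack=$ d S d a  input=a d d $  — match a
step 6: stack=$ d S d  input=d d $  — match d
step 7: stack=$ d S  input=d $  — expand S -> epsilon
step 8: stack=$ d  input=d $  — match d
Accept reached after 8 steps.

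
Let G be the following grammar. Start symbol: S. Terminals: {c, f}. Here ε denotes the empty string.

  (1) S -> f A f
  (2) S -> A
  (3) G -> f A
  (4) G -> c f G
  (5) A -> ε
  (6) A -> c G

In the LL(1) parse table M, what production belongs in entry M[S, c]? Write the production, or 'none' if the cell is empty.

S -> A

FIRST(G) = {c, f}
FIRST(A) = {ε, c}
FIRST(S) = {ε, c, f}  (via A)
FOLLOW(S) includes $ since S is the start symbol.
FOLLOW(S): S appears on no right-hand side. Thus FOLLOW(S) = {$}.
For S -> f A f: FIRST(f A f) = {f}, so it goes in M[S, t] for t ∈ {f}.
For S -> A: FIRST(A) = {ε, c}, so it goes in M[S, t] for t ∈ {c}; since ε ∈ FIRST, also for every t ∈ FOLLOW(S) = {$}.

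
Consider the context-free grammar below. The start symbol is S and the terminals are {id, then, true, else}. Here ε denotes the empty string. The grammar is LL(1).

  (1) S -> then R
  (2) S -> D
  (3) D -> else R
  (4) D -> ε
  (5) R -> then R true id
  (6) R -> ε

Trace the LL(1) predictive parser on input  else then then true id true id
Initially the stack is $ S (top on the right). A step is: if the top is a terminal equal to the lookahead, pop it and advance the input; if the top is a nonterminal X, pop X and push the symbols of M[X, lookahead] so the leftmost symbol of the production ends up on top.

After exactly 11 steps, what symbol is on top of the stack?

id

      Stack                     Input                             Action
   1  $ S                       else then then true id true id $  expand S -> D
   2  $ D                       else then then true id true id $  expand D -> else R
   3  $ R else                  else then then true id true id $  match else
   4  $ R                       then then true id true id $       expand R -> then R true id
   5  $ id true R then          then then true id true id $       match then
   6  $ id true R               then true id true id $            expand R -> then R true id
   7  $ id true id true R then  then true id true id $            match then
   8  $ id true id true R       true id true id $                 expand R -> ε
   9  $ id true id true         true id true id $                 match true
  10  $ id true id              id true id $                      match id
  11  $ id true                 true id $                         match true
Stack after step 11: $ id (top = id).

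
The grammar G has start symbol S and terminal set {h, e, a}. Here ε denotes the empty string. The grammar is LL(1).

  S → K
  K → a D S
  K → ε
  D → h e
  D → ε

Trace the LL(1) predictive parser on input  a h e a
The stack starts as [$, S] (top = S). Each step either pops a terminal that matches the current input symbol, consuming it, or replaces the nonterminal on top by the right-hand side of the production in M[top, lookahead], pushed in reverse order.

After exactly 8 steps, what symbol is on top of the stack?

a

     Stack    Input      Action
  1  $ S      a h e a $  expand S → K
  2  $ K      a h e a $  expand K → a D S
  3  $ S D a  a h e a $  match a
  4  $ S D    h e a $    expand D → h e
  5  $ S e h  h e a $    match h
  6  $ S e    e a $      match e
  7  $ S      a $        expand S → K
  8  $ K      a $        expand K → a D S
Stack after step 8: $ S D a (top = a).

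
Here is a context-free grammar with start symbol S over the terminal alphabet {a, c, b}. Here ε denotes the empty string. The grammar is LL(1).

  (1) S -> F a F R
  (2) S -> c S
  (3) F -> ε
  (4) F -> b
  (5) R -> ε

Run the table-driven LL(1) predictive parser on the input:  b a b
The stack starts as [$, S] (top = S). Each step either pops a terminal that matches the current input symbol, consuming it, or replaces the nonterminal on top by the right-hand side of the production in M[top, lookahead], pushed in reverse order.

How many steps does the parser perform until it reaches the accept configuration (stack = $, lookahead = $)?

7

     Stack      Input    Action
  1  $ S        b a b $  expand S -> F a F R
  2  $ R F a F  b a b $  expand F -> b
  3  $ R F a b  b a b $  match b
  4  $ R F a    a b $    match a
  5  $ R F      b $      expand F -> b
  6  $ R b      b $      match b
  7  $ R        $        expand R -> ε
Accept reached after 7 steps.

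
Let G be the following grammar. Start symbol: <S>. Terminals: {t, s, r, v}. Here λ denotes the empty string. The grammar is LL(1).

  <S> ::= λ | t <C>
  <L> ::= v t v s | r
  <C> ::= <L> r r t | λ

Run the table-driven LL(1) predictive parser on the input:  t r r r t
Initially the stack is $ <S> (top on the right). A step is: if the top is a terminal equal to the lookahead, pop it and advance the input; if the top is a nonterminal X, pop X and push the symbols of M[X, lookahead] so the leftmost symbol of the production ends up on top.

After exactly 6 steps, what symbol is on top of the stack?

r

step 1: stack=$ <S>  input=t r r r t $  — expand <S> ::= t <C>
step 2: stack=$ <C> t  input=t r r r t $  — match t
step 3: stack=$ <C>  input=r r r t $  — expand <C> ::= <L> r r t
step 4: stack=$ t r r <L>  input=r r r t $  — expand <L> ::= r
step 5: stack=$ t r r r  input=r r r t $  — match r
step 6: stack=$ t r r  input=r r t $  — match r
Stack after step 6: $ t r (top = r).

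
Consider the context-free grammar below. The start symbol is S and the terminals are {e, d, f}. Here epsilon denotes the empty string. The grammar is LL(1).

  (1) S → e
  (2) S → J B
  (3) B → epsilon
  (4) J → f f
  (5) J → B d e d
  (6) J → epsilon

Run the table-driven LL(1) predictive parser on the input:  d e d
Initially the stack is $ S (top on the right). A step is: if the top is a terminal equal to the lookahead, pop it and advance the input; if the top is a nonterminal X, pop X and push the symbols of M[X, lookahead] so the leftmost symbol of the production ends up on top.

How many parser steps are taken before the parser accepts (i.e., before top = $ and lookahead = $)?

step 1: stack=$ S  input=d e d $  — expand S → J B
step 2: stack=$ B J  input=d e d $  — expand J → B d e d
step 3: stack=$ B d e d B  input=d e d $  — expand B → epsilon
step 4: stack=$ B d e d  input=d e d $  — match d
step 5: stack=$ B d e  input=e d $  — match e
step 6: stack=$ B d  input=d $  — match d
step 7: stack=$ B  input=$  — expand B → epsilon
Accept reached after 7 steps.

7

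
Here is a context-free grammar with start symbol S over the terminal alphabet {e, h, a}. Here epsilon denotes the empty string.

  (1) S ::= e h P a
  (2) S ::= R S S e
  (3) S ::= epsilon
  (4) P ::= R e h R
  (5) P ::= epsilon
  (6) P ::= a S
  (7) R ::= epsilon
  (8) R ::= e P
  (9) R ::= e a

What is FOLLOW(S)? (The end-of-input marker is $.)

{$, a, e}

FIRST(R): from R::=epsilon we get {epsilon}; from R::=e P we get {e}; from R::=e a we get {e}. So FIRST(R) = {epsilon, e}.
FIRST(S): from S::=e h P a we get {e}; from S::=R S S e we get {e}; from S::=epsilon we get {epsilon}. So FIRST(S) = {epsilon, e}.
FIRST(P): from P::=R e h R we get {e}; from P::=epsilon we get {epsilon}; from P::=a S we get {a}. So FIRST(P) = {epsilon, a, e}.
FOLLOW(S) includes $ since S is the start symbol.
FOLLOW(S): in S::=R S S e (occurrence 1), S is followed by S e with FIRST {e}; in S::=R S S e (occurrence 2), S is followed by e with FIRST {e}; in P::=a S, the suffix after S is empty, so FOLLOW(S) ⊇ FOLLOW(P) = {a, e}. Thus FOLLOW(S) = {$, a, e}.
FOLLOW(P): in S::=e h P a, P is followed by a with FIRST {a}; in R::=e P, the suffix after P is empty, so FOLLOW(P) ⊇ FOLLOW(R) = {a, e}. Thus FOLLOW(P) = {a, e}.
FOLLOW(R): in S::=R S S e, R is followed by S S e with FIRST {e}; in P::=R e h R (occurrence 1), R is followed by e h R with FIRST {e}; in P::=R e h R (occurrence 2), the suffix after R is empty, so FOLLOW(R) ⊇ FOLLOW(P) = {a, e}. Thus FOLLOW(R) = {a, e}.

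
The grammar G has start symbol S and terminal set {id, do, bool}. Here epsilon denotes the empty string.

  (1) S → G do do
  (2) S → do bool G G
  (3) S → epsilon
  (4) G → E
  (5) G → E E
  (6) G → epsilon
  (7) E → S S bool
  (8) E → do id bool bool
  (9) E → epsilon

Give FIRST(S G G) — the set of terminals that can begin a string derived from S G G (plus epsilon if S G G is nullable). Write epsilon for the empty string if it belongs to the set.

FIRST(S): from S→G do do we get {bool, do}; from S→do bool G G we get {do}; from S→epsilon we get {epsilon}. So FIRST(S) = {epsilon, bool, do}.
FIRST(E): from E→S S bool we get {bool, do}; from E→do id bool bool we get {do}; from E→epsilon we get {epsilon}. So FIRST(E) = {epsilon, bool, do}.
FIRST(G): from G→E we get {epsilon, bool, do}; from G→E E we get {epsilon, bool, do}; from G→epsilon we get {epsilon}. So FIRST(G) = {epsilon, bool, do}.
FIRST(S G G): take FIRST of each symbol in turn, carrying on past any symbol whose FIRST contains epsilon; result {epsilon, bool, do}.

{epsilon, bool, do}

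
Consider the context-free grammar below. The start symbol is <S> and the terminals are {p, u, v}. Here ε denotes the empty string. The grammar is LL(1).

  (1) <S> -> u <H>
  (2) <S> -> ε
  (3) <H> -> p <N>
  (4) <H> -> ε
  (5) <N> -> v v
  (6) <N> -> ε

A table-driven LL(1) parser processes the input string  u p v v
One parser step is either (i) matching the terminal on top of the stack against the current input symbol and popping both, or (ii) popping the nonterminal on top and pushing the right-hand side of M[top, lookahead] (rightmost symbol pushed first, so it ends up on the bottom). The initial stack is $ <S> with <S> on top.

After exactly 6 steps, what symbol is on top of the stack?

v

step 1: stack=$ <S>  input=u p v v $  — expand <S> -> u <H>
step 2: stack=$ <H> u  input=u p v v $  — match u
step 3: stack=$ <H>  input=p v v $  — expand <H> -> p <N>
step 4: stack=$ <N> p  input=p v v $  — match p
step 5: stack=$ <N>  input=v v $  — expand <N> -> v v
step 6: stack=$ v v  input=v v $  — match v
Stack after step 6: $ v (top = v).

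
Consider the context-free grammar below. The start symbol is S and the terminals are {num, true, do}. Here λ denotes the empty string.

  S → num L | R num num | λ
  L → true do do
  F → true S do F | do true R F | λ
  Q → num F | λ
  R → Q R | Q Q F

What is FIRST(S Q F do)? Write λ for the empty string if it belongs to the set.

FIRST(L) = {true}
FIRST(F) = {λ, do, true}
FIRST(Q) = {λ, num}
FIRST(R) = {λ, do, num, true}  (via Q R, Q Q F)
FIRST(S) = {λ, do, num, true}  (via R num num)
FIRST(S Q F do): take FIRST of each symbol in turn, carrying on past any symbol whose FIRST contains λ; result {do, num, true}.

{do, num, true}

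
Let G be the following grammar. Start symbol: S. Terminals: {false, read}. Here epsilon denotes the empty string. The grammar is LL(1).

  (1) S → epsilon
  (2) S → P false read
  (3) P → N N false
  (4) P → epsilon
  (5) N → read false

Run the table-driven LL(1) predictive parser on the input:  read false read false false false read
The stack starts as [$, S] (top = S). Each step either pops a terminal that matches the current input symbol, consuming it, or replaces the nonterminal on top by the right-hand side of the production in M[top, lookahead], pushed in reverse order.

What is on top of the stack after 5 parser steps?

N

     Stack                            Input                                     Action
  1  $ S                              read false read false false false read $  expand S → P false read
  2  $ read false P                   read false read false false false read $  expand P → N N false
  3  $ read false false N N           read false read false false false read $  expand N → read false
  4  $ read false false N false read  read false read false false false read $  match read
  5  $ read false false N false       false read false false false read $       match false
Stack after step 5: $ read false false N (top = N).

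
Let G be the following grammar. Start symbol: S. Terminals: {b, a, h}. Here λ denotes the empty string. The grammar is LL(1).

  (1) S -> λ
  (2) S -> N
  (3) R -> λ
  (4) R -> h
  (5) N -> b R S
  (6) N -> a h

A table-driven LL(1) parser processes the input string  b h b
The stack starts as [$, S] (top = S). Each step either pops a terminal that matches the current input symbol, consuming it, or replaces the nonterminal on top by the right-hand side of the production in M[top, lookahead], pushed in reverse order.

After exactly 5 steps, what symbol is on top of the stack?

     Stack    Input    Action
  1  $ S      b h b $  expand S -> N
  2  $ N      b h b $  expand N -> b R S
  3  $ S R b  b h b $  match b
  4  $ S R    h b $    expand R -> h
  5  $ S h    h b $    match h
Stack after step 5: $ S (top = S).

S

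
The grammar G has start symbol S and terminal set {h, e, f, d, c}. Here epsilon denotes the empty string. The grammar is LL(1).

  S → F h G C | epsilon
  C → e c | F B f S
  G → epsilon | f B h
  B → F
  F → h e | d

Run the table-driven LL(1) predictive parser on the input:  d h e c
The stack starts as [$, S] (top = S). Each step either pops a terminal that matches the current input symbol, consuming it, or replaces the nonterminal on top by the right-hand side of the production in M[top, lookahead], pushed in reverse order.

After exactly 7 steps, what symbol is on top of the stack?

step 1: stack=$ S  input=d h e c $  — expand S → F h G C
step 2: stack=$ C G h F  input=d h e c $  — expand F → d
step 3: stack=$ C G h d  input=d h e c $  — match d
step 4: stack=$ C G h  input=h e c $  — match h
step 5: stack=$ C G  input=e c $  — expand G → epsilon
step 6: stack=$ C  input=e c $  — expand C → e c
step 7: stack=$ c e  input=e c $  — match e
Stack after step 7: $ c (top = c).

c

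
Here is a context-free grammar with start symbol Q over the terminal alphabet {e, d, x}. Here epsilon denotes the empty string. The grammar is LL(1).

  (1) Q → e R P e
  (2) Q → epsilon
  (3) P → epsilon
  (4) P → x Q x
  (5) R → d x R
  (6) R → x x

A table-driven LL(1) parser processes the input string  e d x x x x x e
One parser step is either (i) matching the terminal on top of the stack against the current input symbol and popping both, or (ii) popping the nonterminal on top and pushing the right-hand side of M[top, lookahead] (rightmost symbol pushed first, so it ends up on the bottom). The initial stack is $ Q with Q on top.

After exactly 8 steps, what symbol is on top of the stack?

P

step 1: stack=$ Q  input=e d x x x x x e $  — expand Q → e R P e
step 2: stack=$ e P R e  input=e d x x x x x e $  — match e
step 3: stack=$ e P R  input=d x x x x x e $  — expand R → d x R
step 4: stack=$ e P R x d  input=d x x x x x e $  — match d
step 5: stack=$ e P R x  input=x x x x x e $  — match x
step 6: stack=$ e P R  input=x x x x e $  — expand R → x x
step 7: stack=$ e P x x  input=x x x x e $  — match x
step 8: stack=$ e P x  input=x x x e $  — match x
Stack after step 8: $ e P (top = P).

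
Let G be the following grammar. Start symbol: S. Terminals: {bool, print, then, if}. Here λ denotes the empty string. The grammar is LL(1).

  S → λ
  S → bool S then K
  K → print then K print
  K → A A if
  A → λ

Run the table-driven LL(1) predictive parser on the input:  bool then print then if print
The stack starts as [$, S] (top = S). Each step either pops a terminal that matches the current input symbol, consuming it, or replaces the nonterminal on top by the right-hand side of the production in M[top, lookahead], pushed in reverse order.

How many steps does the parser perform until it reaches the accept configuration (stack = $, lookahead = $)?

12

step 1: stack=$ S  input=bool then print then if print $  — expand S → bool S then K
step 2: stack=$ K then S bool  input=bool then print then if print $  — match bool
step 3: stack=$ K then S  input=then print then if print $  — expand S → λ
step 4: stack=$ K then  input=then print then if print $  — match then
step 5: stack=$ K  input=print then if print $  — expand K → print then K print
step 6: stack=$ print K then print  input=print then if print $  — match print
step 7: stack=$ print K then  input=then if print $  — match then
step 8: stack=$ print K  input=if print $  — expand K → A A if
step 9: stack=$ print if A A  input=if print $  — expand A → λ
step 10: stack=$ print if A  input=if print $  — expand A → λ
step 11: stack=$ print if  input=if print $  — match if
step 12: stack=$ print  input=print $  — match print
Accept reached after 12 steps.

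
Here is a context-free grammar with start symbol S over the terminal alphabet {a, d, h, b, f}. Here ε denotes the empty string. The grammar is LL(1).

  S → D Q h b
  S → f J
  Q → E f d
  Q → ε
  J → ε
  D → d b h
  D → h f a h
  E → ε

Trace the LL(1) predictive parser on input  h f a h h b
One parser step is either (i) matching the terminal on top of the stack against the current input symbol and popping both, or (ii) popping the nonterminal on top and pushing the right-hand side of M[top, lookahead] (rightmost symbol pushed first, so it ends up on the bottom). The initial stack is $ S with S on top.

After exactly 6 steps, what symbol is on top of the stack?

     Stack            Input          Action
  1  $ S              h f a h h b $  expand S → D Q h b
  2  $ b h Q D        h f a h h b $  expand D → h f a h
  3  $ b h Q h a f h  h f a h h b $  match h
  4  $ b h Q h a f    f a h h b $    match f
  5  $ b h Q h a      a h h b $      match a
  6  $ b h Q h        h h b $        match h
Stack after step 6: $ b h Q (top = Q).

Q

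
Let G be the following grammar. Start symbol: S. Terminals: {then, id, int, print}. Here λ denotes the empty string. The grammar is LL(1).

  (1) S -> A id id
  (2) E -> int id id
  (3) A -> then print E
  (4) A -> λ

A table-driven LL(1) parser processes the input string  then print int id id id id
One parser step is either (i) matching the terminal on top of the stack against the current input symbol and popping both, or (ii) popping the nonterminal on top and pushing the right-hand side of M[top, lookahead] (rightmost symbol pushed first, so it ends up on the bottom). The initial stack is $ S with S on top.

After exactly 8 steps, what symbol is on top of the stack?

id

     Stack                 Input                         Action
  1  $ S                   then print int id id id id $  expand S -> A id id
  2  $ id id A             then print int id id id id $  expand A -> then print E
  3  $ id id E print then  then print int id id id id $  match then
  4  $ id id E print       print int id id id id $       match print
  5  $ id id E             int id id id id $             expand E -> int id id
  6  $ id id id id int     int id id id id $             match int
  7  $ id id id id         id id id id $                 match id
  8  $ id id id            id id id $                    match id
Stack after step 8: $ id id (top = id).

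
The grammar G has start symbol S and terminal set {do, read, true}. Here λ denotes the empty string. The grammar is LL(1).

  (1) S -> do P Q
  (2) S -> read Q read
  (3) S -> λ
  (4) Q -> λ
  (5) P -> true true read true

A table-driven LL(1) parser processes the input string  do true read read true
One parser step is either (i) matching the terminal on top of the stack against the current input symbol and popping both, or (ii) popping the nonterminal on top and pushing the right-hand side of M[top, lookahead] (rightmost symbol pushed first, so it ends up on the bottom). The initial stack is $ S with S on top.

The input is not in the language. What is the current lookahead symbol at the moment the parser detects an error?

     Stack                    Input                     Action
  1  $ S                      do true read read true $  expand S -> do P Q
  2  $ Q P do                 do true read read true $  match do
  3  $ Q P                    true read read true $     expand P -> true true read true
  4  $ Q true read true true  true read read true $     match true
  5  $ Q true read true       read read true $          error: top is terminal true but lookahead is read

read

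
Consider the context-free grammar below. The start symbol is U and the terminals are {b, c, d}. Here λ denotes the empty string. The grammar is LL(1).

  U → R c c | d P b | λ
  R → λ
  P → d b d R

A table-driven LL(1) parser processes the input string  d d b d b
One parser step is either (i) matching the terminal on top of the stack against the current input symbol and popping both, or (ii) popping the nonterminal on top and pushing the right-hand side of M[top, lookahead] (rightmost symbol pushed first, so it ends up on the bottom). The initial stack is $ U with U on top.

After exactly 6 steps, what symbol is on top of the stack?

R

     Stack        Input        Action
  1  $ U          d d b d b $  expand U → d P b
  2  $ b P d      d d b d b $  match d
  3  $ b P        d b d b $    expand P → d b d R
  4  $ b R d b d  d b d b $    match d
  5  $ b R d b    b d b $      match b
  6  $ b R d      d b $        match d
Stack after step 6: $ b R (top = R).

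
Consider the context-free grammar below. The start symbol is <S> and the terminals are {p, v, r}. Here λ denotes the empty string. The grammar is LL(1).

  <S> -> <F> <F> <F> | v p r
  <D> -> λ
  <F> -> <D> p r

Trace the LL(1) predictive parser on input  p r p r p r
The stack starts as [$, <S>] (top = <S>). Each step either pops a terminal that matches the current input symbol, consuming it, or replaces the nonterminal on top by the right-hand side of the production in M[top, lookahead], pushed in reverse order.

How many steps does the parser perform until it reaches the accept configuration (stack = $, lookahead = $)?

      Stack              Input          Action
   1  $ <S>              p r p r p r $  expand <S> -> <F> <F> <F>
   2  $ <F> <F> <F>      p r p r p r $  expand <F> -> <D> p r
   3  $ <F> <F> r p <D>  p r p r p r $  expand <D> -> λ
   4  $ <F> <F> r p      p r p r p r $  match p
   5  $ <F> <F> r        r p r p r $    match r
   6  $ <F> <F>          p r p r $      expand <F> -> <D> p r
   7  $ <F> r p <D>      p r p r $      expand <D> -> λ
   8  $ <F> r p          p r p r $      match p
   9  $ <F> r            r p r $        match r
  10  $ <F>              p r $          expand <F> -> <D> p r
  11  $ r p <D>          p r $          expand <D> -> λ
  12  $ r p              p r $          match p
  13  $ r                r $            match r
Accept reached after 13 steps.

13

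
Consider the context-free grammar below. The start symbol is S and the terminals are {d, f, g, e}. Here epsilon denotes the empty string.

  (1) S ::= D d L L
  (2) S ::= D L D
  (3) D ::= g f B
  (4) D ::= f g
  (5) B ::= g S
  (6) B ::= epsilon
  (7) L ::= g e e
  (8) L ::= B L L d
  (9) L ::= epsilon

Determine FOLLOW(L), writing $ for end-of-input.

{$, d, f, g}

FIRST(D): from D::=g f B we get {g}; from D::=f g we get {f}. So FIRST(D) = {f, g}.
FIRST(B): from B::=g S we get {g}; from B::=epsilon we get {epsilon}. So FIRST(B) = {epsilon, g}.
FIRST(S): from S::=D d L L we get {f, g}; from S::=D L D we get {f, g}. So FIRST(S) = {f, g}.
FIRST(L): from L::=g e e we get {g}; from L::=B L L d we get {d, g}; from L::=epsilon we get {epsilon}. So FIRST(L) = {epsilon, d, g}.
FOLLOW(S) includes $ since S is the start symbol.
FOLLOW(S): in B::=g S, the suffix after S is empty, so FOLLOW(S) ⊇ FOLLOW(B) = {$, d, f, g}. Thus FOLLOW(S) = {$, d, f, g}.
FOLLOW(D): in S::=D d L L, D is followed by d L L with FIRST {d}; in S::=D L D (occurrence 1), D is followed by L D with FIRST {d, f, g}; in S::=D L D (occurrence 2), the suffix after D is empty, so FOLLOW(D) ⊇ FOLLOW(S) = {$, d, f, g}. Thus FOLLOW(D) = {$, d, f, g}.
FOLLOW(B): in D::=g f B, the suffix after B is empty, so FOLLOW(B) ⊇ FOLLOW(D) = {$, d, f, g}; in L::=B L L d, B is followed by L L d with FIRST {d, g}. Thus FOLLOW(B) = {$, d, f, g}.
FOLLOW(L): in S::=D d L L (occurrence 1), L is followed by L with FIRST {epsilon, d, g}; in S::=D d L L (occurrence 1), the suffix after L is nullable, so FOLLOW(L) ⊇ FOLLOW(S) = {$, d, f, g}; in S::=D d L L (occurrence 2), the suffix after L is empty, so FOLLOW(L) ⊇ FOLLOW(S) = {$, d, f, g}; in S::=D L D, L is followed by D with FIRST {f, g}; in L::=B L L d (occurrence 1), L is followed by L d with FIRST {d, g}; in L::=B L L d (occurrence 2), L is followed by d with FIRST {d}. Thus FOLLOW(L) = {$, d, f, g}.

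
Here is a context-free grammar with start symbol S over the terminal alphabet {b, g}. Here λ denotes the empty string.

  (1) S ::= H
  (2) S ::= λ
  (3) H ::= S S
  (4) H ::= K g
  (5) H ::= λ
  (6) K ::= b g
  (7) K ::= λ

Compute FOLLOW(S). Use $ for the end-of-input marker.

FIRST(K) = {λ, b}
FIRST(S) = {λ, b, g}  (via H)
FIRST(H) = {λ, b, g}  (via S S, K g)
FOLLOW(S) includes $ since S is the start symbol.
FOLLOW(K): in H::=K g, K is followed by g with FIRST {g}. Thus FOLLOW(K) = {g}.
FOLLOW(S): in H::=S S (occurrence 1), S is followed by S with FIRST {λ, b, g}; in H::=S S (occurrence 1), the suffix after S is nullable, so FOLLOW(S) ⊇ FOLLOW(H) = {$, b, g}; in H::=S S (occurrence 2), the suffix after S is empty, so FOLLOW(S) ⊇ FOLLOW(H) = {$, b, g}. Thus FOLLOW(S) = {$, b, g}.
FOLLOW(H): in S::=H, the suffix after H is empty, so FOLLOW(H) ⊇ FOLLOW(S) = {$, b, g}. Thus FOLLOW(H) = {$, b, g}.

{$, b, g}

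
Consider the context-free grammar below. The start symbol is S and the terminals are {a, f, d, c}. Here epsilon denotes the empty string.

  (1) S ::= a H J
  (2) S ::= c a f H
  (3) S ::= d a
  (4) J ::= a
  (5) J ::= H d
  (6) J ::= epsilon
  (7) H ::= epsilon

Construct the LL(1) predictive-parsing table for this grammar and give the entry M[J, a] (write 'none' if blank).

J ::= a

FIRST(S) = {a, c, d}
FIRST(H) = {epsilon}
FIRST(J) = {epsilon, a, d}  (via H d)
FOLLOW(S) includes $ since S is the start symbol.
FOLLOW(S): S appears on no right-hand side. Thus FOLLOW(S) = {$}.
FOLLOW(J): in S::=a H J, the suffix after J is empty, so FOLLOW(J) ⊇ FOLLOW(S) = {$}. Thus FOLLOW(J) = {$}.
For J ::= a: FIRST(a) = {a}, so it goes in M[J, t] for t ∈ {a}.
For J ::= H d: FIRST(H d) = {d}, so it goes in M[J, t] for t ∈ {d}.
For J ::= epsilon: FIRST(epsilon) = {epsilon}, so it goes in M[J, t] for t ∈ {}; since epsilon ∈ FIRST, also for every t ∈ FOLLOW(J) = {$}.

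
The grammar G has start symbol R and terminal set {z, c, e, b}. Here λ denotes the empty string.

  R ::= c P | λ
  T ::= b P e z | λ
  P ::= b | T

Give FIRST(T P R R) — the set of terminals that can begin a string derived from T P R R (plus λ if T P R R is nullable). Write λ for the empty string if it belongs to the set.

{λ, b, c}

FIRST(R): from R::=c P we get {c}; from R::=λ we get {λ}. So FIRST(R) = {λ, c}.
FIRST(T): from T::=b P e z we get {b}; from T::=λ we get {λ}. So FIRST(T) = {λ, b}.
FIRST(P): from P::=b we get {b}; from P::=T we get {λ, b}. So FIRST(P) = {λ, b}.
FIRST(T P R R): take FIRST of each symbol in turn, carrying on past any symbol whose FIRST contains λ; result {λ, b, c}.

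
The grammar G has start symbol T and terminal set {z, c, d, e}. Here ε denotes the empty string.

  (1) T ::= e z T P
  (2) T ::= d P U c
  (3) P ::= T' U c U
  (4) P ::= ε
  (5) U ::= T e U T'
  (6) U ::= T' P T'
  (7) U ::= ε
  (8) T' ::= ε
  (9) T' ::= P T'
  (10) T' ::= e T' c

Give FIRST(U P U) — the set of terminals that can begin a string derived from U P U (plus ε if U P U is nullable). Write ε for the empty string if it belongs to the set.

{ε, c, d, e}

FIRST(T): from T::=e z T P we get {e}; from T::=d P U c we get {d}. So FIRST(T) = {d, e}.
FIRST(P): from P::=T' U c U we get {c, d, e}; from P::=ε we get {ε}. So FIRST(P) = {ε, c, d, e}.
FIRST(T'): from T'::=ε we get {ε}; from T'::=P T' we get {ε, c, d, e}; from T'::=e T' c we get {e}. So FIRST(T') = {ε, c, d, e}.
FIRST(U): from U::=T e U T' we get {d, e}; from U::=T' P T' we get {ε, c, d, e}; from U::=ε we get {ε}. So FIRST(U) = {ε, c, d, e}.
FIRST(U P U): take FIRST of each symbol in turn, carrying on past any symbol whose FIRST contains ε; result {ε, c, d, e}.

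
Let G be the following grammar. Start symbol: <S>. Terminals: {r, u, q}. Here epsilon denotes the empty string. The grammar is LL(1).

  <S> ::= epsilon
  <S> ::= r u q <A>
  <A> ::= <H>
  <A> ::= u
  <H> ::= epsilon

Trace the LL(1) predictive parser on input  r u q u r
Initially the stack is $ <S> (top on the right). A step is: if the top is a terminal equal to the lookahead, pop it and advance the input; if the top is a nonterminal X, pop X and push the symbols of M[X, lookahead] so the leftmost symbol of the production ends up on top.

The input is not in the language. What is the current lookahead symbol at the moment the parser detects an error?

r

step 1: stack=$ <S>  input=r u q u r $  — expand <S> ::= r u q <A>
step 2: stack=$ <A> q u r  input=r u q u r $  — match r
step 3: stack=$ <A> q u  input=u q u r $  — match u
step 4: stack=$ <A> q  input=q u r $  — match q
step 5: stack=$ <A>  input=u r $  — expand <A> ::= u
step 6: stack=$ u  input=u r $  — match u
step 7: stack=$  input=r $  — error: stack empty but input remains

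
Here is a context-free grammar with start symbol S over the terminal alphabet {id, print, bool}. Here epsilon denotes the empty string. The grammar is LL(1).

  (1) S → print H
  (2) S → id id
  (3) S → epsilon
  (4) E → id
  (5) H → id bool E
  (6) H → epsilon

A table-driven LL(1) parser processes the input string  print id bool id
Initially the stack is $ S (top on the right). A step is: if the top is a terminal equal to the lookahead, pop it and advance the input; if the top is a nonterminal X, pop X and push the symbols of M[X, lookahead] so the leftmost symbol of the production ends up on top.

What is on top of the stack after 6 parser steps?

id

     Stack        Input               Action
  1  $ S          print id bool id $  expand S → print H
  2  $ H print    print id bool id $  match print
  3  $ H          id bool id $        expand H → id bool E
  4  $ E bool id  id bool id $        match id
  5  $ E bool     bool id $           match bool
  6  $ E          id $                expand E → id
Stack after step 6: $ id (top = id).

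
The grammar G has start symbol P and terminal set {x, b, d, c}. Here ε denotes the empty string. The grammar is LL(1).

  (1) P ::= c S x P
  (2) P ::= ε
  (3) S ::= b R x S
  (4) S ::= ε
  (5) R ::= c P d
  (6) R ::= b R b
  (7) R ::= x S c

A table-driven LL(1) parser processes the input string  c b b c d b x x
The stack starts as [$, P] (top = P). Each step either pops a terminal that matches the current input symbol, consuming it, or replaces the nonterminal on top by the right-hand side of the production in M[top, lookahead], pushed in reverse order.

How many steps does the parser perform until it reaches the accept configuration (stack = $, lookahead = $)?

15

step 1: stack=$ P  input=c b b c d b x x $  — expand P ::= c S x P
step 2: stack=$ P x S c  input=c b b c d b x x $  — match c
step 3: stack=$ P x S  input=b b c d b x x $  — expand S ::= b R x S
step 4: stack=$ P x S x R b  input=b b c d b x x $  — match b
step 5: stack=$ P x S x R  input=b c d b x x $  — expand R ::= b R b
step 6: stack=$ P x S x b R b  input=b c d b x x $  — match b
step 7: stack=$ P x S x b R  input=c d b x x $  — expand R ::= c P d
step 8: stack=$ P x S x b d P c  input=c d b x x $  — match c
step 9: stack=$ P x S x b d P  input=d b x x $  — expand P ::= ε
step 10: stack=$ P x S x b d  input=d b x x $  — match d
step 11: stack=$ P x S x b  input=b x x $  — match b
step 12: stack=$ P x S x  input=x x $  — match x
step 13: stack=$ P x S  input=x $  — expand S ::= ε
step 14: stack=$ P x  input=x $  — match x
step 15: stack=$ P  input=$  — expand P ::= ε
Accept reached after 15 steps.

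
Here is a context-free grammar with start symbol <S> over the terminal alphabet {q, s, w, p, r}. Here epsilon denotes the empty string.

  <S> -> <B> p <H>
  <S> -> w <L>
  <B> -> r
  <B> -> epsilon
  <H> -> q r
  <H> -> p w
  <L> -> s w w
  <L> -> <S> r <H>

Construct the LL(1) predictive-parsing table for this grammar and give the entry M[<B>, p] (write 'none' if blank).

<B> -> epsilon

FIRST(<B>): from <B>->r we get {r}; from <B>->epsilon we get {epsilon}. So FIRST(<B>) = {epsilon, r}.
FIRST(<H>): from <H>->q r we get {q}; from <H>->p w we get {p}. So FIRST(<H>) = {p, q}.
FIRST(<S>): from <S>-><B> p <H> we get {p, r}; from <S>->w <L> we get {w}. So FIRST(<S>) = {p, r, w}.
FIRST(<L>): from <L>->s w w we get {s}; from <L>-><S> r <H> we get {p, r, w}. So FIRST(<L>) = {p, r, s, w}.
FOLLOW(<S>) includes $ since <S> is the start symbol.
FOLLOW(<B>): in <S>-><B> p <H>, <B> is followed by p <H> with FIRST {p}. Thus FOLLOW(<B>) = {p}.
For <B> -> r: FIRST(r) = {r}, so it goes in M[<B>, t] for t ∈ {r}.
For <B> -> epsilon: FIRST(epsilon) = {epsilon}, so it goes in M[<B>, t] for t ∈ {}; since epsilon ∈ FIRST, also for every t ∈ FOLLOW(<B>) = {p}.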